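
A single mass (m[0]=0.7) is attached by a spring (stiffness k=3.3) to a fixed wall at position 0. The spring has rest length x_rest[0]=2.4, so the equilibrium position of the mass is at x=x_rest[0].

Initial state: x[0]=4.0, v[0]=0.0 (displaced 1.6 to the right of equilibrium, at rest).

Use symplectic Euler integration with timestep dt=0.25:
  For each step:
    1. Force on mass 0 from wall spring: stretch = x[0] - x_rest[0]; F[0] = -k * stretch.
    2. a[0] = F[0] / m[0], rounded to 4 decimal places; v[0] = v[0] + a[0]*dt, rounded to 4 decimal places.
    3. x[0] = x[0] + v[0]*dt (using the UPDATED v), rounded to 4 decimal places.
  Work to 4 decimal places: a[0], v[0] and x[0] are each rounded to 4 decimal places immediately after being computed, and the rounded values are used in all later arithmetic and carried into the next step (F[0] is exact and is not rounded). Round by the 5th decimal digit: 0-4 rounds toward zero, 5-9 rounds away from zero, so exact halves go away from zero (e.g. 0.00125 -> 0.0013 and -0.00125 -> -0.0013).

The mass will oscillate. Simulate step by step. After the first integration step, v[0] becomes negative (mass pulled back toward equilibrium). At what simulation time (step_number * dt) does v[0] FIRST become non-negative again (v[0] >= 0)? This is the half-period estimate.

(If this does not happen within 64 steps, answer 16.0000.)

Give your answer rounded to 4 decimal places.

Answer: 1.5000

Derivation:
Step 0: x=[4.0000] v=[0.0000]
Step 1: x=[3.5286] v=[-1.8857]
Step 2: x=[2.7247] v=[-3.2158]
Step 3: x=[1.8251] v=[-3.5985]
Step 4: x=[1.0949] v=[-2.9210]
Step 5: x=[0.7492] v=[-1.3829]
Step 6: x=[0.8899] v=[0.5627]
First v>=0 after going negative at step 6, time=1.5000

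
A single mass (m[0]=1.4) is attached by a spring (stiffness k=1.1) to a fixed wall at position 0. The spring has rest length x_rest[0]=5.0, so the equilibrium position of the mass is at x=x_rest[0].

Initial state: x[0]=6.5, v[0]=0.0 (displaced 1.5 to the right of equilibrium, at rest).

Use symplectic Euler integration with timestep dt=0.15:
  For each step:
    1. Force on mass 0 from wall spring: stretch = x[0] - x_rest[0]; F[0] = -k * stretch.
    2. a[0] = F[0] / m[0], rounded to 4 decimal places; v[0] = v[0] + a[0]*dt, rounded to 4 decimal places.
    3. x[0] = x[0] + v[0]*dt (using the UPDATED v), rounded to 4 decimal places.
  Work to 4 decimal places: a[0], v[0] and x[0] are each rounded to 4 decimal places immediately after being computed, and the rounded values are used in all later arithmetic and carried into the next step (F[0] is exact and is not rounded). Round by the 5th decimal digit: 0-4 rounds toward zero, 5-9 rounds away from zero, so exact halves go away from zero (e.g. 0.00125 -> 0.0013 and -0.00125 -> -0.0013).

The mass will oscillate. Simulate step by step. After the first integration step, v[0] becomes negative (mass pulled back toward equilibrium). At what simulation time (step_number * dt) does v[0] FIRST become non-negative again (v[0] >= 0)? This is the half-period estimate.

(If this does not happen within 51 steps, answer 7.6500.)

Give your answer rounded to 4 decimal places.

Answer: 3.6000

Derivation:
Step 0: x=[6.5000] v=[0.0000]
Step 1: x=[6.4735] v=[-0.1768]
Step 2: x=[6.4209] v=[-0.3505]
Step 3: x=[6.3432] v=[-0.5180]
Step 4: x=[6.2418] v=[-0.6763]
Step 5: x=[6.1184] v=[-0.8227]
Step 6: x=[5.9752] v=[-0.9545]
Step 7: x=[5.8148] v=[-1.0694]
Step 8: x=[5.6400] v=[-1.1654]
Step 9: x=[5.4539] v=[-1.2408]
Step 10: x=[5.2598] v=[-1.2943]
Step 11: x=[5.0611] v=[-1.3249]
Step 12: x=[4.8613] v=[-1.3321]
Step 13: x=[4.6639] v=[-1.3158]
Step 14: x=[4.4725] v=[-1.2762]
Step 15: x=[4.2904] v=[-1.2140]
Step 16: x=[4.1208] v=[-1.1304]
Step 17: x=[3.9668] v=[-1.0268]
Step 18: x=[3.8311] v=[-0.9050]
Step 19: x=[3.7160] v=[-0.7672]
Step 20: x=[3.6236] v=[-0.6159]
Step 21: x=[3.5555] v=[-0.4537]
Step 22: x=[3.5130] v=[-0.2835]
Step 23: x=[3.4968] v=[-0.1082]
Step 24: x=[3.5072] v=[0.0690]
First v>=0 after going negative at step 24, time=3.6000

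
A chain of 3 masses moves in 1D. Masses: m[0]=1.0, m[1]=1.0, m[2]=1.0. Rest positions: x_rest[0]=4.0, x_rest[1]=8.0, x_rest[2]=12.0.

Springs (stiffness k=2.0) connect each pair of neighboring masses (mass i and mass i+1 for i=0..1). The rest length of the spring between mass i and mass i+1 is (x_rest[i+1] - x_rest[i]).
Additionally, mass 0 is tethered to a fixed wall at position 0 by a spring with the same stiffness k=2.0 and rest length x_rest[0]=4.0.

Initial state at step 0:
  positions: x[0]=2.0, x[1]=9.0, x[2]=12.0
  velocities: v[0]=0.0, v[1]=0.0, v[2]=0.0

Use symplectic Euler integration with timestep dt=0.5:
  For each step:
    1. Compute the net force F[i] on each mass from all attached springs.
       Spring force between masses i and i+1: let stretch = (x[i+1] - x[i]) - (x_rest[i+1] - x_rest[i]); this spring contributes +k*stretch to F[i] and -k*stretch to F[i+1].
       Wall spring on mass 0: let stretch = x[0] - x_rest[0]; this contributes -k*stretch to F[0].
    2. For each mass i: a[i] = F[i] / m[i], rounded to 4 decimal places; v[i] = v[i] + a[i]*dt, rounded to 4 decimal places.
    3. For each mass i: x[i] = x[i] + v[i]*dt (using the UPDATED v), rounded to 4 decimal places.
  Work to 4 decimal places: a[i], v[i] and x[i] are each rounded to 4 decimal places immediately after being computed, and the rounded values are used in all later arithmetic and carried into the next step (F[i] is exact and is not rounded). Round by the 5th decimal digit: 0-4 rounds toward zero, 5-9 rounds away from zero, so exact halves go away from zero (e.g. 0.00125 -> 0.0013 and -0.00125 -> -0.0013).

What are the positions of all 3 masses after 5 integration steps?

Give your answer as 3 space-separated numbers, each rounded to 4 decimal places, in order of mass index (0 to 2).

Answer: 3.3438 8.3438 12.0313

Derivation:
Step 0: x=[2.0000 9.0000 12.0000] v=[0.0000 0.0000 0.0000]
Step 1: x=[4.5000 7.0000 12.5000] v=[5.0000 -4.0000 1.0000]
Step 2: x=[6.0000 6.5000 12.2500] v=[3.0000 -1.0000 -0.5000]
Step 3: x=[4.7500 8.6250 11.1250] v=[-2.5000 4.2500 -2.2500]
Step 4: x=[3.0625 10.0625 10.7500] v=[-3.3750 2.8750 -0.7500]
Step 5: x=[3.3438 8.3438 12.0313] v=[0.5625 -3.4375 2.5625]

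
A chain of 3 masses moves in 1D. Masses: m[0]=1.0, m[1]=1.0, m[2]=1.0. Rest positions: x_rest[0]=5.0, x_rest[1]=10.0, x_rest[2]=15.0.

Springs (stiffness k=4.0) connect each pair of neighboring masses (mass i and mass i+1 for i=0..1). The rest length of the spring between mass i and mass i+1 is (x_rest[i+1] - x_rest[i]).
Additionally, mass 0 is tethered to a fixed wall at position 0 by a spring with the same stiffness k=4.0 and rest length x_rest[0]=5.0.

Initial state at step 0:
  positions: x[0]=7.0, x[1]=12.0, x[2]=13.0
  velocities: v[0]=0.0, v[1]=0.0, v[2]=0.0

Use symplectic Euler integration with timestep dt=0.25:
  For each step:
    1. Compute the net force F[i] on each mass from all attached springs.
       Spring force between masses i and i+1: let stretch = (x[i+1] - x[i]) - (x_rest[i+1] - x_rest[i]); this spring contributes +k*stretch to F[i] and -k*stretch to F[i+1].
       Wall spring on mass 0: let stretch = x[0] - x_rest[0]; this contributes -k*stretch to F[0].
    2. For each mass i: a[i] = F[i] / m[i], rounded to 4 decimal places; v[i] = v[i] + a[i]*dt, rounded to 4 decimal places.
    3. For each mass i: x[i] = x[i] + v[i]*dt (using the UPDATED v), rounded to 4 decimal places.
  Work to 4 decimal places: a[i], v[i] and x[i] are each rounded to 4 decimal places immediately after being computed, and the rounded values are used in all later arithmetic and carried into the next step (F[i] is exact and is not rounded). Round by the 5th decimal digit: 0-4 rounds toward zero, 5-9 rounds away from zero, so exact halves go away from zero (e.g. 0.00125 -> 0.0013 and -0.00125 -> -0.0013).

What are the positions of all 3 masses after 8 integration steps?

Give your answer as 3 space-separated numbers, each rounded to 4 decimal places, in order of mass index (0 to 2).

Step 0: x=[7.0000 12.0000 13.0000] v=[0.0000 0.0000 0.0000]
Step 1: x=[6.5000 11.0000 14.0000] v=[-2.0000 -4.0000 4.0000]
Step 2: x=[5.5000 9.6250 15.5000] v=[-4.0000 -5.5000 6.0000]
Step 3: x=[4.1563 8.6875 16.7813] v=[-5.3750 -3.7500 5.1250]
Step 4: x=[2.9063 8.6407 17.2891] v=[-5.0001 -0.1874 2.0312]
Step 5: x=[2.3633 9.3224 16.8848] v=[-2.1720 2.7266 -1.6172]
Step 6: x=[2.9693 10.1549 15.8399] v=[2.4238 3.3299 -4.1796]
Step 7: x=[4.6293 10.6122 14.6238] v=[6.6401 1.8293 -4.8646]
Step 8: x=[6.6277 10.5767 13.6548] v=[7.9937 -0.1420 -3.8762]

Answer: 6.6277 10.5767 13.6548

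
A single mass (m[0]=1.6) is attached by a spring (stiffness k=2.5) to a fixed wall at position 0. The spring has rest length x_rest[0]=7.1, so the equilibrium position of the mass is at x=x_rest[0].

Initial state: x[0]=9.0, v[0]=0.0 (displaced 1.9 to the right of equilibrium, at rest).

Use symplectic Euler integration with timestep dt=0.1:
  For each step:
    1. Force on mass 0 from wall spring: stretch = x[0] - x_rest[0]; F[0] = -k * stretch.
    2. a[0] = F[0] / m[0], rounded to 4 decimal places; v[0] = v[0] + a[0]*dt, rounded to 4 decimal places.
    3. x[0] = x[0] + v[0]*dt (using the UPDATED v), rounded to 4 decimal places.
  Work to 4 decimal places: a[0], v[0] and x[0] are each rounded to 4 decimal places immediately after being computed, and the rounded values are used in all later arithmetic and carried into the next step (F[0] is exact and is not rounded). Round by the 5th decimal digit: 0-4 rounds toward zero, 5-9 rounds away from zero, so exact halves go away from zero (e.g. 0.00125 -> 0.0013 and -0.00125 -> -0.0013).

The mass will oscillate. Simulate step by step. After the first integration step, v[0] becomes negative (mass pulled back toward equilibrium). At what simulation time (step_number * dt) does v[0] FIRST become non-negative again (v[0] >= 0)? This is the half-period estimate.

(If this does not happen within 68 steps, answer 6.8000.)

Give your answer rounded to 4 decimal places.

Answer: 2.6000

Derivation:
Step 0: x=[9.0000] v=[0.0000]
Step 1: x=[8.9703] v=[-0.2969]
Step 2: x=[8.9114] v=[-0.5891]
Step 3: x=[8.8242] v=[-0.8721]
Step 4: x=[8.7101] v=[-1.1415]
Step 5: x=[8.5708] v=[-1.3931]
Step 6: x=[8.4085] v=[-1.6229]
Step 7: x=[8.2258] v=[-1.8274]
Step 8: x=[8.0255] v=[-2.0033]
Step 9: x=[7.8107] v=[-2.1479]
Step 10: x=[7.5848] v=[-2.2590]
Step 11: x=[7.3513] v=[-2.3348]
Step 12: x=[7.1139] v=[-2.3741]
Step 13: x=[6.8763] v=[-2.3763]
Step 14: x=[6.6422] v=[-2.3414]
Step 15: x=[6.4152] v=[-2.2699]
Step 16: x=[6.1989] v=[-2.1629]
Step 17: x=[5.9967] v=[-2.0221]
Step 18: x=[5.8117] v=[-1.8497]
Step 19: x=[5.6469] v=[-1.6484]
Step 20: x=[5.5048] v=[-1.4214]
Step 21: x=[5.3876] v=[-1.1722]
Step 22: x=[5.2971] v=[-0.9046]
Step 23: x=[5.2348] v=[-0.6229]
Step 24: x=[5.2017] v=[-0.3315]
Step 25: x=[5.1982] v=[-0.0349]
Step 26: x=[5.2244] v=[0.2623]
First v>=0 after going negative at step 26, time=2.6000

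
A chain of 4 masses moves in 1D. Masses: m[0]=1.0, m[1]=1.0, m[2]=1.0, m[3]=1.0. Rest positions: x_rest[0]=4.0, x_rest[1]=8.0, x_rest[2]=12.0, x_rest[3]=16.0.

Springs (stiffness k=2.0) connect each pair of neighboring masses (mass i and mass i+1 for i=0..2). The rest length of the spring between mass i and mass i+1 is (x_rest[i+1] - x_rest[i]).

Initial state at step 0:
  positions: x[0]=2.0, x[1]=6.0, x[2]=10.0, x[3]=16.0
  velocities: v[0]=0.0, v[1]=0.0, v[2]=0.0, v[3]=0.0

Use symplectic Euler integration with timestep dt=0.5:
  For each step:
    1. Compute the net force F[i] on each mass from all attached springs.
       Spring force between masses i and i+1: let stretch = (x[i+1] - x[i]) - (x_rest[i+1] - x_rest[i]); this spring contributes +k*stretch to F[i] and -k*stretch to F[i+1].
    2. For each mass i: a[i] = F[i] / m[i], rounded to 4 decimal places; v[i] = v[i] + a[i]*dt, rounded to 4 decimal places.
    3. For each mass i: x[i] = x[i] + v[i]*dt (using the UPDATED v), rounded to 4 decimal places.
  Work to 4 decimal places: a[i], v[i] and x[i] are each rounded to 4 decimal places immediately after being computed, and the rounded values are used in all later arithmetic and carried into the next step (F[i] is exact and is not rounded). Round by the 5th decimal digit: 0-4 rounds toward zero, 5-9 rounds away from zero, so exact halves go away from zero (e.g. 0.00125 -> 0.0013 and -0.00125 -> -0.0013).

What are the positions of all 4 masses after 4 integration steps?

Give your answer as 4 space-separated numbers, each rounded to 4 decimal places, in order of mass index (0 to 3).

Step 0: x=[2.0000 6.0000 10.0000 16.0000] v=[0.0000 0.0000 0.0000 0.0000]
Step 1: x=[2.0000 6.0000 11.0000 15.0000] v=[0.0000 0.0000 2.0000 -2.0000]
Step 2: x=[2.0000 6.5000 11.5000 14.0000] v=[0.0000 1.0000 1.0000 -2.0000]
Step 3: x=[2.2500 7.2500 10.7500 13.7500] v=[0.5000 1.5000 -1.5000 -0.5000]
Step 4: x=[3.0000 7.2500 9.7500 14.0000] v=[1.5000 0.0000 -2.0000 0.5000]

Answer: 3.0000 7.2500 9.7500 14.0000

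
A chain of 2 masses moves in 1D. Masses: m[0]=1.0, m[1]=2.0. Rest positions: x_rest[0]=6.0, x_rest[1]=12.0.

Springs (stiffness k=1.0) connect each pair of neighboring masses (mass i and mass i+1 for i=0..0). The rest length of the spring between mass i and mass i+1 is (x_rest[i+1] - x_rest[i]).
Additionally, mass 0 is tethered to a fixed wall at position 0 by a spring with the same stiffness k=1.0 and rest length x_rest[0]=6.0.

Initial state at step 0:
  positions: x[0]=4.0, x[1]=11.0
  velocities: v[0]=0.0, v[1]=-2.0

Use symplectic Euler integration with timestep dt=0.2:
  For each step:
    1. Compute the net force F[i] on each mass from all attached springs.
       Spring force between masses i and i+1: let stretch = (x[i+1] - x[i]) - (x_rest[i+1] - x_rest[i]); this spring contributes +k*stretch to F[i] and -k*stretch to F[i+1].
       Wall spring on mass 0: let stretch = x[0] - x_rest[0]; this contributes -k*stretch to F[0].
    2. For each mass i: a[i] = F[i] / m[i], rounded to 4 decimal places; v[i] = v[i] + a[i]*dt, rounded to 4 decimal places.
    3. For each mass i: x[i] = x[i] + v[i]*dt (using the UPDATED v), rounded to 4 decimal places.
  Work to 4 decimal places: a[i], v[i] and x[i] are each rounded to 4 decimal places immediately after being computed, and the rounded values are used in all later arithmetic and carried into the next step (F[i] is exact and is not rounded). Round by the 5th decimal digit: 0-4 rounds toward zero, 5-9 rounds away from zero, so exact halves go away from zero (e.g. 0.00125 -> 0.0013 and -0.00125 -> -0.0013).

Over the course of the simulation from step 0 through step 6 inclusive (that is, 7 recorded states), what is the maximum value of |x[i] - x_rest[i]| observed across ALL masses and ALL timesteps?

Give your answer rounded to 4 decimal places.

Answer: 3.3905

Derivation:
Step 0: x=[4.0000 11.0000] v=[0.0000 -2.0000]
Step 1: x=[4.1200 10.5800] v=[0.6000 -2.1000]
Step 2: x=[4.3336 10.1508] v=[1.0680 -2.1460]
Step 3: x=[4.6065 9.7253] v=[1.3647 -2.1277]
Step 4: x=[4.8999 9.3174] v=[1.4672 -2.0396]
Step 5: x=[5.1740 8.9411] v=[1.3707 -1.8813]
Step 6: x=[5.3919 8.6095] v=[1.0893 -1.6580]
Max displacement = 3.3905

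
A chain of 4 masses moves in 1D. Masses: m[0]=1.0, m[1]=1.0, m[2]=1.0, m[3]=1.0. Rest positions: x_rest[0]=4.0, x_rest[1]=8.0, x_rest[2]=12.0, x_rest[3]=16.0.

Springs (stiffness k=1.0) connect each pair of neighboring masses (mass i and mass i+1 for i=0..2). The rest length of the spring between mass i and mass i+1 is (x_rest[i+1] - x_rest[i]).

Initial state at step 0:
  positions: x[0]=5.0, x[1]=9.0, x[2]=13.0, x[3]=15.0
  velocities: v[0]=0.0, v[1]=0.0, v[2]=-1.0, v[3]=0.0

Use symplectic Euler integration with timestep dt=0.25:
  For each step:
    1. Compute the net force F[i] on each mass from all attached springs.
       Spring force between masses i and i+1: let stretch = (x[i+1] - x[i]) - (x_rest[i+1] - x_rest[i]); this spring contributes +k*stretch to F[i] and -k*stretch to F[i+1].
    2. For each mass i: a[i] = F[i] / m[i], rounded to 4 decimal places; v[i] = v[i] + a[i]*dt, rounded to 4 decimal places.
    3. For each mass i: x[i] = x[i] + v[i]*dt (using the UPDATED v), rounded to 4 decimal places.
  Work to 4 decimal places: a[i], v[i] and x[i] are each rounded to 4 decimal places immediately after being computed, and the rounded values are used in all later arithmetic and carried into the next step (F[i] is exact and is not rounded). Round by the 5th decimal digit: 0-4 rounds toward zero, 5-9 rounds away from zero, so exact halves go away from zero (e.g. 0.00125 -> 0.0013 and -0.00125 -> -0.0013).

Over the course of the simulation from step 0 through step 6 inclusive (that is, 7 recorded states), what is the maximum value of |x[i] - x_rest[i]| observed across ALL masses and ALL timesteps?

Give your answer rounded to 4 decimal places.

Step 0: x=[5.0000 9.0000 13.0000 15.0000] v=[0.0000 0.0000 -1.0000 0.0000]
Step 1: x=[5.0000 9.0000 12.6250 15.1250] v=[0.0000 0.0000 -1.5000 0.5000]
Step 2: x=[5.0000 8.9766 12.1797 15.3438] v=[0.0000 -0.0938 -1.7813 0.8750]
Step 3: x=[4.9985 8.9048 11.7319 15.6148] v=[-0.0059 -0.2872 -1.7911 1.0840]
Step 4: x=[4.9912 8.7656 11.3501 15.8931] v=[-0.0293 -0.5570 -1.5272 1.1133]
Step 5: x=[4.9698 8.5520 11.0907 16.1375] v=[-0.0857 -0.8545 -1.0376 0.9776]
Step 6: x=[4.9223 8.2732 10.9881 16.3165] v=[-0.1902 -1.1154 -0.4106 0.7159]
Max displacement = 1.0119

Answer: 1.0119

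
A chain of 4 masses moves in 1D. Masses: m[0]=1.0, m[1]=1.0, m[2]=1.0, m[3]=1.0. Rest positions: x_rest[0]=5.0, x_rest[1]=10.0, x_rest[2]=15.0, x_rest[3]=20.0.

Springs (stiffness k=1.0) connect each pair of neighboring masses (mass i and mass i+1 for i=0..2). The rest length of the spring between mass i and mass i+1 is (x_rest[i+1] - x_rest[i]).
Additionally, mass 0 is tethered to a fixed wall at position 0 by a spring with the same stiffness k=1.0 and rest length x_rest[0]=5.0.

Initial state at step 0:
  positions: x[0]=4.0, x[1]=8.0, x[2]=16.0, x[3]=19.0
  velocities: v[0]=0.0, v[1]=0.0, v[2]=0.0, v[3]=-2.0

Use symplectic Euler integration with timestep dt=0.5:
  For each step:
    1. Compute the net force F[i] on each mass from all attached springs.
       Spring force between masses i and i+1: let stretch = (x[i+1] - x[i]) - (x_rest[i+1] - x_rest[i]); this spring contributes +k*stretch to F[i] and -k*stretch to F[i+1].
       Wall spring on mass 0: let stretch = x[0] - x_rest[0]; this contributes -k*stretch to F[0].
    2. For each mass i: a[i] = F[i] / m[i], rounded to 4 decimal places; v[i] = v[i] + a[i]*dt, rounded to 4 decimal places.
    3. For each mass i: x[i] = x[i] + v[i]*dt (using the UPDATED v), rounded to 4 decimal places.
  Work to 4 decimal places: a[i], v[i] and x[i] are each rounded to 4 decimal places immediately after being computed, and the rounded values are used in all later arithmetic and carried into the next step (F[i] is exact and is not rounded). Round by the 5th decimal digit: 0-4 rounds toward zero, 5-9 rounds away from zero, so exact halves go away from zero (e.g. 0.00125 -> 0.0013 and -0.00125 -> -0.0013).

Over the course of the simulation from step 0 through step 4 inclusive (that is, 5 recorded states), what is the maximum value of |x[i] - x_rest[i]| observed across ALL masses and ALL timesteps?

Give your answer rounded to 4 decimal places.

Answer: 3.1250

Derivation:
Step 0: x=[4.0000 8.0000 16.0000 19.0000] v=[0.0000 0.0000 0.0000 -2.0000]
Step 1: x=[4.0000 9.0000 14.7500 18.5000] v=[0.0000 2.0000 -2.5000 -1.0000]
Step 2: x=[4.2500 10.1875 13.0000 18.3125] v=[0.5000 2.3750 -3.5000 -0.3750]
Step 3: x=[4.9219 10.5938 11.8750 18.0469] v=[1.3438 0.8125 -2.2500 -0.5313]
Step 4: x=[5.7813 9.9024 11.9727 17.4883] v=[1.7188 -1.3829 0.1954 -1.1173]
Max displacement = 3.1250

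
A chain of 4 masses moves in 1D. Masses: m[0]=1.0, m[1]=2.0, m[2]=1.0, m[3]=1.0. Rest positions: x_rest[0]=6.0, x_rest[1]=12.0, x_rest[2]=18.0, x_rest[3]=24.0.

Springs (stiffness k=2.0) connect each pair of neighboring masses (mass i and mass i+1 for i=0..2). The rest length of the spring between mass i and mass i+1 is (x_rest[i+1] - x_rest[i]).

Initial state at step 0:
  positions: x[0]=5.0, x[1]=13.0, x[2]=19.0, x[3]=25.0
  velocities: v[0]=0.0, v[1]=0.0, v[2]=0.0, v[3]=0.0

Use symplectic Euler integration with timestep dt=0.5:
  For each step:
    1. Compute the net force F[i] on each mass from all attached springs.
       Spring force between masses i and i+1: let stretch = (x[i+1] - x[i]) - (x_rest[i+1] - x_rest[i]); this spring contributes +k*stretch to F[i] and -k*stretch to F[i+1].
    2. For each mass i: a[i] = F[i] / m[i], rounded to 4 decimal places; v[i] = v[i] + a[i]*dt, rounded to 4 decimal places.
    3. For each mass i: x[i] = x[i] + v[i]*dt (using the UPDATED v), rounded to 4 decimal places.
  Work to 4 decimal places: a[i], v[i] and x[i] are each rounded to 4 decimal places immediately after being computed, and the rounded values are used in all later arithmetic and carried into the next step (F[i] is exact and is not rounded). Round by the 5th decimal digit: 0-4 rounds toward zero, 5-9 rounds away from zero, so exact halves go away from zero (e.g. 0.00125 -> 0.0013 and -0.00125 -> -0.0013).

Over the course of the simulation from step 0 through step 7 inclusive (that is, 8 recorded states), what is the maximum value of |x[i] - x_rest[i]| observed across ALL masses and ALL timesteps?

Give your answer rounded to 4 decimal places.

Step 0: x=[5.0000 13.0000 19.0000 25.0000] v=[0.0000 0.0000 0.0000 0.0000]
Step 1: x=[6.0000 12.5000 19.0000 25.0000] v=[2.0000 -1.0000 0.0000 0.0000]
Step 2: x=[7.2500 12.0000 18.7500 25.0000] v=[2.5000 -1.0000 -0.5000 0.0000]
Step 3: x=[7.8750 12.0000 18.2500 24.8750] v=[1.2500 0.0000 -1.0000 -0.2500]
Step 4: x=[7.5625 12.5313 17.9375 24.4375] v=[-0.6250 1.0625 -0.6250 -0.8750]
Step 5: x=[6.7344 13.1719 18.1719 23.7500] v=[-1.6562 1.2812 0.4688 -1.3750]
Step 6: x=[6.1251 13.4532 18.6954 23.2735] v=[-1.2187 0.5625 1.0469 -0.9531]
Step 7: x=[6.1798 13.2130 18.8868 23.5079] v=[0.1094 -0.4805 0.3828 0.4688]
Max displacement = 1.8750

Answer: 1.8750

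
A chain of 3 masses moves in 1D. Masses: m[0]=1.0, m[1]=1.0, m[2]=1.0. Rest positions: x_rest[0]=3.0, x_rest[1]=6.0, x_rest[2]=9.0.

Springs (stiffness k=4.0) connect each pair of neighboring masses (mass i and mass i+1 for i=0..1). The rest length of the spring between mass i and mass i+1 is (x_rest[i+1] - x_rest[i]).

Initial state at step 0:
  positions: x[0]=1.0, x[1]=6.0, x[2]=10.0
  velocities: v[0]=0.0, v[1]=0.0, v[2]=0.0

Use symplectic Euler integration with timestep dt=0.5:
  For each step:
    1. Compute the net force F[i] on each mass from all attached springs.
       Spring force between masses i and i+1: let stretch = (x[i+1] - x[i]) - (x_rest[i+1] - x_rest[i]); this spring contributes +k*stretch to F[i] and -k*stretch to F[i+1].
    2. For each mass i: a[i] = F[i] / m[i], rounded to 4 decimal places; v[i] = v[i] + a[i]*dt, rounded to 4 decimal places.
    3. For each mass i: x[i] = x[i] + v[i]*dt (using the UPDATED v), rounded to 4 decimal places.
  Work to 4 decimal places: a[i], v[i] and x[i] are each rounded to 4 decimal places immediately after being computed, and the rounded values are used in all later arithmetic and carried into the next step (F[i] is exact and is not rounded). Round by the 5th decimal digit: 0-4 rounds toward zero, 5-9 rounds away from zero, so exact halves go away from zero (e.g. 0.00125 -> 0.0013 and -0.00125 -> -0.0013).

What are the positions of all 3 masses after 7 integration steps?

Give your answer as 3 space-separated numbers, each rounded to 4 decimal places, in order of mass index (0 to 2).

Answer: 3.0000 5.0000 9.0000

Derivation:
Step 0: x=[1.0000 6.0000 10.0000] v=[0.0000 0.0000 0.0000]
Step 1: x=[3.0000 5.0000 9.0000] v=[4.0000 -2.0000 -2.0000]
Step 2: x=[4.0000 6.0000 7.0000] v=[2.0000 2.0000 -4.0000]
Step 3: x=[4.0000 6.0000 7.0000] v=[0.0000 0.0000 0.0000]
Step 4: x=[3.0000 5.0000 9.0000] v=[-2.0000 -2.0000 4.0000]
Step 5: x=[1.0000 6.0000 10.0000] v=[-4.0000 2.0000 2.0000]
Step 6: x=[1.0000 6.0000 10.0000] v=[0.0000 0.0000 0.0000]
Step 7: x=[3.0000 5.0000 9.0000] v=[4.0000 -2.0000 -2.0000]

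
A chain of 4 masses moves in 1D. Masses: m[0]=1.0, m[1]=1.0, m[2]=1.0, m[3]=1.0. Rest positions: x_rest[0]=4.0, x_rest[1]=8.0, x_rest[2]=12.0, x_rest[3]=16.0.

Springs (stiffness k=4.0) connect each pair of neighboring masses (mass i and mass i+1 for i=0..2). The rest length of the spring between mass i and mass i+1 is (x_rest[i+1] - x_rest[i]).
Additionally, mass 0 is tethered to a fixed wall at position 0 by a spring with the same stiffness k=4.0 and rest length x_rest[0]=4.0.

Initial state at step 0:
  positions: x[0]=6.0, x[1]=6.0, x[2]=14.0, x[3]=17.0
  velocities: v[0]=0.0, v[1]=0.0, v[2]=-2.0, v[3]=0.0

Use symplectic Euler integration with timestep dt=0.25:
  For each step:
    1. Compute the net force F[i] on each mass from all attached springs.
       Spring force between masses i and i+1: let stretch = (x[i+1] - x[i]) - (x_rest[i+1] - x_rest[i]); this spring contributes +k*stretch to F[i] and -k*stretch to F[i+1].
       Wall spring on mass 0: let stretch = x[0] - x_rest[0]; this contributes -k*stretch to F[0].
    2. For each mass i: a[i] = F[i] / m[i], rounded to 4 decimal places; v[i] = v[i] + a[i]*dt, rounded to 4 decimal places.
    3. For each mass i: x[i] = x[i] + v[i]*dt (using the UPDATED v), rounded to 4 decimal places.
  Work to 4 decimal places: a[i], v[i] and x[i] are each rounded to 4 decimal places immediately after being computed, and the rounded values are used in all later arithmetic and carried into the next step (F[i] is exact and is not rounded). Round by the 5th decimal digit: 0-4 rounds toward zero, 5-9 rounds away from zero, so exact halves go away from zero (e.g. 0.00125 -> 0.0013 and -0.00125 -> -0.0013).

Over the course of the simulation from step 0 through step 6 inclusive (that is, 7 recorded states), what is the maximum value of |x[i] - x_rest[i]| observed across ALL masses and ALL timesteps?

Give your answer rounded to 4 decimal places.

Answer: 2.6406

Derivation:
Step 0: x=[6.0000 6.0000 14.0000 17.0000] v=[0.0000 0.0000 -2.0000 0.0000]
Step 1: x=[4.5000 8.0000 12.2500 17.2500] v=[-6.0000 8.0000 -7.0000 1.0000]
Step 2: x=[2.7500 10.1875 10.6875 17.2500] v=[-7.0000 8.7500 -6.2500 0.0000]
Step 3: x=[2.1719 10.6406 10.6406 16.6094] v=[-2.3125 1.8125 -0.1875 -2.5625]
Step 4: x=[3.1680 8.9766 12.0859 15.4766] v=[3.9843 -6.6562 5.7813 -4.5313]
Step 5: x=[4.8242 6.6377 13.6016 14.4961] v=[6.6249 -9.3555 6.0627 -3.9220]
Step 6: x=[5.7278 5.5864 13.5999 14.2920] v=[3.6142 -4.2051 -0.0067 -0.8165]
Max displacement = 2.6406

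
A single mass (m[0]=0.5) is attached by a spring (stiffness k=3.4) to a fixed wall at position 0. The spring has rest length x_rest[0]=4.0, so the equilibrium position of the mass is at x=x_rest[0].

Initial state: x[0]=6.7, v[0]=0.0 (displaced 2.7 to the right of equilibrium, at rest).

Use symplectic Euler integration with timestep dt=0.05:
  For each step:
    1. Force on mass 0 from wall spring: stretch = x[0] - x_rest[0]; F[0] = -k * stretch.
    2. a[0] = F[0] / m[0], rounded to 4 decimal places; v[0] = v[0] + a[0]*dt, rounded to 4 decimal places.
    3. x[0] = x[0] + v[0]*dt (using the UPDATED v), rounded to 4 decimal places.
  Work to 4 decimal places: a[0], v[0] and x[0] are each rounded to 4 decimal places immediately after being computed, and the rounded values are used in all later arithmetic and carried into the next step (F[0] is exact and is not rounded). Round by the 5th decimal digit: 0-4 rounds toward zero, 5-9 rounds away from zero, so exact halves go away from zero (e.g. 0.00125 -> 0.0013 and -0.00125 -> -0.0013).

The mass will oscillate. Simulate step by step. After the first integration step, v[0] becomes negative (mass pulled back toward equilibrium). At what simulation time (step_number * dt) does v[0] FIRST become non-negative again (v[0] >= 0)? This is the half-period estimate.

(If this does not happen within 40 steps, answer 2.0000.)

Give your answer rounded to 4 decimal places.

Step 0: x=[6.7000] v=[0.0000]
Step 1: x=[6.6541] v=[-0.9180]
Step 2: x=[6.5631] v=[-1.8204]
Step 3: x=[6.4285] v=[-2.6919]
Step 4: x=[6.2526] v=[-3.5176]
Step 5: x=[6.0384] v=[-4.2835]
Step 6: x=[5.7896] v=[-4.9766]
Step 7: x=[5.5103] v=[-5.5851]
Step 8: x=[5.2054] v=[-6.0986]
Step 9: x=[4.8800] v=[-6.5084]
Step 10: x=[4.5396] v=[-6.8076]
Step 11: x=[4.1900] v=[-6.9911]
Step 12: x=[3.8372] v=[-7.0557]
Step 13: x=[3.4872] v=[-7.0004]
Step 14: x=[3.1459] v=[-6.8261]
Step 15: x=[2.8191] v=[-6.5357]
Step 16: x=[2.5124] v=[-6.1342]
Step 17: x=[2.2310] v=[-5.6284]
Step 18: x=[1.9797] v=[-5.0269]
Step 19: x=[1.7627] v=[-4.3400]
Step 20: x=[1.5837] v=[-3.5793]
Step 21: x=[1.4458] v=[-2.7578]
Step 22: x=[1.3513] v=[-1.8894]
Step 23: x=[1.3019] v=[-0.9888]
Step 24: x=[1.2983] v=[-0.0714]
Step 25: x=[1.3407] v=[0.8472]
First v>=0 after going negative at step 25, time=1.2500

Answer: 1.2500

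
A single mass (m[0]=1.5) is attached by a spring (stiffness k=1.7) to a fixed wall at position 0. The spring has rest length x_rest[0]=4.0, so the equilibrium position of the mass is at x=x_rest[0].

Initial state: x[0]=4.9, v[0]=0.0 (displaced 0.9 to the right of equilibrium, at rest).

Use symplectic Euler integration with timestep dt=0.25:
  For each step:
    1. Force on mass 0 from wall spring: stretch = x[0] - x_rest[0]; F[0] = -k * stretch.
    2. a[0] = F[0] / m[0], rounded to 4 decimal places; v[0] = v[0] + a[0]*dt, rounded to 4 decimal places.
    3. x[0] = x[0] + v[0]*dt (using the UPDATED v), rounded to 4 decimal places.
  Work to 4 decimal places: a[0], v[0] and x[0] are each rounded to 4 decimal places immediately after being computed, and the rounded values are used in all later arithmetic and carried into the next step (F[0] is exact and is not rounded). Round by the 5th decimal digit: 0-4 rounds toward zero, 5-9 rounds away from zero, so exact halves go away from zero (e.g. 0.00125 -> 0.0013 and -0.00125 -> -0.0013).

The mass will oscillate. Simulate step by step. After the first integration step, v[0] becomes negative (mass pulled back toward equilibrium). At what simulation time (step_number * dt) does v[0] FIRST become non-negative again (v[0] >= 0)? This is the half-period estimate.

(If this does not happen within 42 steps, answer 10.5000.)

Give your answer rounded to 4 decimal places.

Answer: 3.0000

Derivation:
Step 0: x=[4.9000] v=[0.0000]
Step 1: x=[4.8363] v=[-0.2550]
Step 2: x=[4.7133] v=[-0.4920]
Step 3: x=[4.5398] v=[-0.6941]
Step 4: x=[4.3280] v=[-0.8471]
Step 5: x=[4.0930] v=[-0.9400]
Step 6: x=[3.8514] v=[-0.9664]
Step 7: x=[3.6203] v=[-0.9243]
Step 8: x=[3.4161] v=[-0.8167]
Step 9: x=[3.2533] v=[-0.6513]
Step 10: x=[3.1434] v=[-0.4397]
Step 11: x=[3.0942] v=[-0.1970]
Step 12: x=[3.1091] v=[0.0597]
First v>=0 after going negative at step 12, time=3.0000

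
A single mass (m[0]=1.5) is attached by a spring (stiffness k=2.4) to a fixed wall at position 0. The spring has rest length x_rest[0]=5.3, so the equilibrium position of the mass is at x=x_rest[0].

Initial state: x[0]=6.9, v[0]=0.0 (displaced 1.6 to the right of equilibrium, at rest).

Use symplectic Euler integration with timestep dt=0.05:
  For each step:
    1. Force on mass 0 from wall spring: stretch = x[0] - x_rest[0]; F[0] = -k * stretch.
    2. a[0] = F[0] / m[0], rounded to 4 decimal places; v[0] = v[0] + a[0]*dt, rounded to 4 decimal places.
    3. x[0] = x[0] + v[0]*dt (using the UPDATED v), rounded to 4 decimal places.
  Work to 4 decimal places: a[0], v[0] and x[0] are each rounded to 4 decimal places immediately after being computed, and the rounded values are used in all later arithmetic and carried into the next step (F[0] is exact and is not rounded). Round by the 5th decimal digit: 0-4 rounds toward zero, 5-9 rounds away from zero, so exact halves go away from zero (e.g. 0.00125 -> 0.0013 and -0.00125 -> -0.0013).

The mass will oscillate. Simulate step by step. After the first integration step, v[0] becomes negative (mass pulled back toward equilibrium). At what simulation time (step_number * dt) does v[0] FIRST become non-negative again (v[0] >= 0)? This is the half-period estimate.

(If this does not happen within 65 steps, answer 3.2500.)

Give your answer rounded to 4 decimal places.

Answer: 2.5000

Derivation:
Step 0: x=[6.9000] v=[0.0000]
Step 1: x=[6.8936] v=[-0.1280]
Step 2: x=[6.8808] v=[-0.2555]
Step 3: x=[6.8617] v=[-0.3820]
Step 4: x=[6.8364] v=[-0.5069]
Step 5: x=[6.8049] v=[-0.6298]
Step 6: x=[6.7674] v=[-0.7502]
Step 7: x=[6.7240] v=[-0.8676]
Step 8: x=[6.6749] v=[-0.9815]
Step 9: x=[6.6203] v=[-1.0915]
Step 10: x=[6.5604] v=[-1.1971]
Step 11: x=[6.4955] v=[-1.2979]
Step 12: x=[6.4258] v=[-1.3935]
Step 13: x=[6.3516] v=[-1.4836]
Step 14: x=[6.2732] v=[-1.5677]
Step 15: x=[6.1909] v=[-1.6456]
Step 16: x=[6.1051] v=[-1.7169]
Step 17: x=[6.0160] v=[-1.7813]
Step 18: x=[5.9241] v=[-1.8386]
Step 19: x=[5.8297] v=[-1.8885]
Step 20: x=[5.7332] v=[-1.9309]
Step 21: x=[5.6349] v=[-1.9656]
Step 22: x=[5.5353] v=[-1.9924]
Step 23: x=[5.4347] v=[-2.0112]
Step 24: x=[5.3336] v=[-2.0220]
Step 25: x=[5.2324] v=[-2.0247]
Step 26: x=[5.1314] v=[-2.0193]
Step 27: x=[5.0311] v=[-2.0058]
Step 28: x=[4.9319] v=[-1.9843]
Step 29: x=[4.8342] v=[-1.9549]
Step 30: x=[4.7383] v=[-1.9176]
Step 31: x=[4.6447] v=[-1.8727]
Step 32: x=[4.5537] v=[-1.8203]
Step 33: x=[4.4657] v=[-1.7606]
Step 34: x=[4.3810] v=[-1.6939]
Step 35: x=[4.3000] v=[-1.6204]
Step 36: x=[4.2230] v=[-1.5404]
Step 37: x=[4.1503] v=[-1.4542]
Step 38: x=[4.0822] v=[-1.3622]
Step 39: x=[4.0190] v=[-1.2648]
Step 40: x=[3.9609] v=[-1.1623]
Step 41: x=[3.9081] v=[-1.0552]
Step 42: x=[3.8609] v=[-0.9439]
Step 43: x=[3.8195] v=[-0.8288]
Step 44: x=[3.7840] v=[-0.7104]
Step 45: x=[3.7545] v=[-0.5891]
Step 46: x=[3.7312] v=[-0.4655]
Step 47: x=[3.7142] v=[-0.3400]
Step 48: x=[3.7035] v=[-0.2131]
Step 49: x=[3.6992] v=[-0.0854]
Step 50: x=[3.7013] v=[0.0427]
First v>=0 after going negative at step 50, time=2.5000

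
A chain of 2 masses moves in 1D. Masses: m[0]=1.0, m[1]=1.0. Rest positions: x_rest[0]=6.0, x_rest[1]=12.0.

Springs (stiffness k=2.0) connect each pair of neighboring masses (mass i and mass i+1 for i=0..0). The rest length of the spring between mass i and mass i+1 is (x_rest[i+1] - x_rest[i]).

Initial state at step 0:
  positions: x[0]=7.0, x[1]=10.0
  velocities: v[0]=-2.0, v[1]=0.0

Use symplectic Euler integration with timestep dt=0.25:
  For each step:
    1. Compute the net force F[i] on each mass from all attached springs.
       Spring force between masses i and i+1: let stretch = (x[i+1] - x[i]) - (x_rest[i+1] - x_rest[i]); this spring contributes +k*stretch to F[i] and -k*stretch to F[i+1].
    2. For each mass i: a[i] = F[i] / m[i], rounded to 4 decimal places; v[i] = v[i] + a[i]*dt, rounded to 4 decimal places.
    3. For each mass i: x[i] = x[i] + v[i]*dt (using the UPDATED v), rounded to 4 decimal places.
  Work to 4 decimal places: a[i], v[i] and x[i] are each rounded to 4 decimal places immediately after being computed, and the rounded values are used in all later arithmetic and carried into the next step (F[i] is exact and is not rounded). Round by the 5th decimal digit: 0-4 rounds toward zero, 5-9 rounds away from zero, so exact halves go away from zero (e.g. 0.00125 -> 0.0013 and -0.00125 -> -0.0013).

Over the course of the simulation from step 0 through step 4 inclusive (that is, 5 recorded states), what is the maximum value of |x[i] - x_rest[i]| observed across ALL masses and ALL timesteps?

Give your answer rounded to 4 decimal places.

Step 0: x=[7.0000 10.0000] v=[-2.0000 0.0000]
Step 1: x=[6.1250 10.3750] v=[-3.5000 1.5000]
Step 2: x=[5.0313 10.9688] v=[-4.3750 2.3750]
Step 3: x=[3.9297 11.5704] v=[-4.4063 2.4063]
Step 4: x=[3.0332 11.9669] v=[-3.5860 1.5860]
Max displacement = 2.9668

Answer: 2.9668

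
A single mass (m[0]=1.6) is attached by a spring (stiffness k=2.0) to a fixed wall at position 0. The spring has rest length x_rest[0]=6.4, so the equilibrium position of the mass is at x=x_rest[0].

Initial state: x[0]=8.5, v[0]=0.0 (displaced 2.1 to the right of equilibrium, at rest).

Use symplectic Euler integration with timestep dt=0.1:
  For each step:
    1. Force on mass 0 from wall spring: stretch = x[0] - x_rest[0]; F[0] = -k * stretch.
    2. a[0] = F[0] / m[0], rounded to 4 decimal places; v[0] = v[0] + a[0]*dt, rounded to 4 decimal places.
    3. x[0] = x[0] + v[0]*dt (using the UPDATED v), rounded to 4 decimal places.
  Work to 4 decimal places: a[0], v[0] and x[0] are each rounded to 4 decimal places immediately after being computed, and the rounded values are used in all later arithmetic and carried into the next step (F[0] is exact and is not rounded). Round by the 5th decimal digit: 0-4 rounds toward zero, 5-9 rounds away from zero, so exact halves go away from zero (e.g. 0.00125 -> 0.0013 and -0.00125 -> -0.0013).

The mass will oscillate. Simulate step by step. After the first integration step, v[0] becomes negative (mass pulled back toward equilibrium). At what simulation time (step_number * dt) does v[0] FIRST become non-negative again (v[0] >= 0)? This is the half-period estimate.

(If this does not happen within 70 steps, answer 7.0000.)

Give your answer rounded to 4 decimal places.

Answer: 2.9000

Derivation:
Step 0: x=[8.5000] v=[0.0000]
Step 1: x=[8.4738] v=[-0.2625]
Step 2: x=[8.4216] v=[-0.5217]
Step 3: x=[8.3442] v=[-0.7744]
Step 4: x=[8.2425] v=[-1.0174]
Step 5: x=[8.1177] v=[-1.2477]
Step 6: x=[7.9715] v=[-1.4624]
Step 7: x=[7.8056] v=[-1.6588]
Step 8: x=[7.6222] v=[-1.8345]
Step 9: x=[7.4235] v=[-1.9873]
Step 10: x=[7.2120] v=[-2.1152]
Step 11: x=[6.9903] v=[-2.2167]
Step 12: x=[6.7613] v=[-2.2905]
Step 13: x=[6.5277] v=[-2.3357]
Step 14: x=[6.2925] v=[-2.3517]
Step 15: x=[6.0587] v=[-2.3383]
Step 16: x=[5.8291] v=[-2.2956]
Step 17: x=[5.6067] v=[-2.2242]
Step 18: x=[5.3942] v=[-2.1250]
Step 19: x=[5.1943] v=[-1.9993]
Step 20: x=[5.0094] v=[-1.8486]
Step 21: x=[4.8419] v=[-1.6748]
Step 22: x=[4.6939] v=[-1.4800]
Step 23: x=[4.5672] v=[-1.2667]
Step 24: x=[4.4634] v=[-1.0376]
Step 25: x=[4.3839] v=[-0.7955]
Step 26: x=[4.3296] v=[-0.5435]
Step 27: x=[4.3011] v=[-0.2847]
Step 28: x=[4.2989] v=[-0.0223]
Step 29: x=[4.3229] v=[0.2403]
First v>=0 after going negative at step 29, time=2.9000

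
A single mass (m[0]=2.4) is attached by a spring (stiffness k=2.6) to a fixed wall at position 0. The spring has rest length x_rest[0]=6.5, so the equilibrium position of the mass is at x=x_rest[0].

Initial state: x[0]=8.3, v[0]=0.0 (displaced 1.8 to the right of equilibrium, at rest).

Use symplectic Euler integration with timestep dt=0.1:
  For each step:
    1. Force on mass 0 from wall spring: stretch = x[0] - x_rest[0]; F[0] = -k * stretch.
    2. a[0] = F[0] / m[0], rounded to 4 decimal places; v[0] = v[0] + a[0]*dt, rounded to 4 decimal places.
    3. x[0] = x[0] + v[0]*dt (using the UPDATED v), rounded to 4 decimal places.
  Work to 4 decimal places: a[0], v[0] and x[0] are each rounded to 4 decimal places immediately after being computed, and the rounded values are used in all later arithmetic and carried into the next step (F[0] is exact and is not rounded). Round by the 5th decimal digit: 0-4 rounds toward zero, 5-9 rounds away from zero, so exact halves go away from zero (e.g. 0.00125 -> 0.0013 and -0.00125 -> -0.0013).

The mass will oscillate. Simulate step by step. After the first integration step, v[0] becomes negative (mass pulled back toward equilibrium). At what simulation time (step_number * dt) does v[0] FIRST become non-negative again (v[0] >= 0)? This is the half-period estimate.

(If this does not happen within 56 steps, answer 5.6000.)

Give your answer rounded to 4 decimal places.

Answer: 3.1000

Derivation:
Step 0: x=[8.3000] v=[0.0000]
Step 1: x=[8.2805] v=[-0.1950]
Step 2: x=[8.2417] v=[-0.3879]
Step 3: x=[8.1840] v=[-0.5766]
Step 4: x=[8.1081] v=[-0.7590]
Step 5: x=[8.0148] v=[-0.9332]
Step 6: x=[7.9051] v=[-1.0973]
Step 7: x=[7.7802] v=[-1.2495]
Step 8: x=[7.6414] v=[-1.3882]
Step 9: x=[7.4902] v=[-1.5119]
Step 10: x=[7.3283] v=[-1.6192]
Step 11: x=[7.1574] v=[-1.7089]
Step 12: x=[6.9794] v=[-1.7801]
Step 13: x=[6.7962] v=[-1.8320]
Step 14: x=[6.6098] v=[-1.8641]
Step 15: x=[6.4222] v=[-1.8760]
Step 16: x=[6.2354] v=[-1.8676]
Step 17: x=[6.0515] v=[-1.8389]
Step 18: x=[5.8725] v=[-1.7903]
Step 19: x=[5.7003] v=[-1.7223]
Step 20: x=[5.5367] v=[-1.6357]
Step 21: x=[5.3836] v=[-1.5313]
Step 22: x=[5.2426] v=[-1.4104]
Step 23: x=[5.1152] v=[-1.2742]
Step 24: x=[5.0028] v=[-1.1242]
Step 25: x=[4.9066] v=[-0.9620]
Step 26: x=[4.8277] v=[-0.7894]
Step 27: x=[4.7669] v=[-0.6082]
Step 28: x=[4.7249] v=[-0.4205]
Step 29: x=[4.7021] v=[-0.2282]
Step 30: x=[4.6988] v=[-0.0334]
Step 31: x=[4.7150] v=[0.1617]
First v>=0 after going negative at step 31, time=3.1000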